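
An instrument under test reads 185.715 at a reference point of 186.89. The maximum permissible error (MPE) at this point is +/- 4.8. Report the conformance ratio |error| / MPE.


e = indication - reference = 185.715 - 186.89 = -1.1750
|e| = 1.1750
ratio = |e| / MPE = 1.1750 / 4.8
ratio = 0.2448

0.2448


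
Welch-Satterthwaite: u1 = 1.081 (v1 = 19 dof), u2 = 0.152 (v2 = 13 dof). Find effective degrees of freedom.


uc = sqrt(u1^2 + u2^2) = sqrt(1.081^2 + 0.152^2) = 1.0916341
v_eff = uc^4 / (u1^4/v1 + u2^4/v2)
= 1.0916341^4 / (1.081^4/19 + 0.152^4/13)
= 1.4200655 / 0.071911314
v_eff = 19.7475

19.7475


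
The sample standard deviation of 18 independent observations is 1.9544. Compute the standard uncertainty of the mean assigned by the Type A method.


u_A = s / sqrt(n)
u_A = 1.9544 / sqrt(18)
u_A = 1.9544 / 4.2426407
u_A = 0.4607

0.4607


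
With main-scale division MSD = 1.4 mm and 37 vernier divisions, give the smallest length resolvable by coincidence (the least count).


LC = MSD / n_div
= 1.4 / 37
= 0.0378

0.0378


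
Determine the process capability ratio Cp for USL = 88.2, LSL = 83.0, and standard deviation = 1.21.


Cp = (USL - LSL) / (6 * sigma)
= (88.2 - 83.0) / (6 * 1.21)
= 5.2000 / 7.2600
= 0.7163

0.7163


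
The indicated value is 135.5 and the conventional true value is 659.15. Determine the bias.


Systematic error = measured - true
= 135.5 - 659.15
= -523.6500

-523.6500


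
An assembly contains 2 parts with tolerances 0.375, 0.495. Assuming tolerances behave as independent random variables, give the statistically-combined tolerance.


RSS = sqrt(0.375^2 + 0.495^2)
= sqrt(0.38565)
= 0.6210

0.6210


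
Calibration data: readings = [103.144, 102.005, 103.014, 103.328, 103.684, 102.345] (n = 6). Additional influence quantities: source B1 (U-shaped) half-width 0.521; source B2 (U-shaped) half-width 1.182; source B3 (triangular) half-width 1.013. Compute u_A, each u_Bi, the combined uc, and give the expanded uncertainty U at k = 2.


mean = (103.144 + 102.005 + 103.014 + 103.328 + 103.684 + 102.345) / 6 = 102.92
s = sqrt(sum((x - mean)^2)/(n-1)) = 0.6288119
u_A = s / sqrt(n) = 0.6288119 / sqrt(6) = 0.25671138
u_B1 = 0.521 / sqrt(2) = 0.36840263
u_B2 = 1.182 / sqrt(2) = 0.83580022
u_B3 = 1.013 / sqrt(6) = 0.41355552
uc = sqrt(0.25671138^2 + 0.36840263^2 + 0.83580022^2 + 0.41355552^2) = 1.0349934
U = k * uc = 2 * 1.0349934
U = 2.0700

2.0700


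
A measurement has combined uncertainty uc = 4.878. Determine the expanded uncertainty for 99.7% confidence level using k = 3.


U = k * uc
U = 3 * 4.878
U = 14.6340

14.6340


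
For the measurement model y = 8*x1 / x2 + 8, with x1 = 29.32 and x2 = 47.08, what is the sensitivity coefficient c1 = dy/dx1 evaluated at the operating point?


y = 8*x1 / x2 + 8
dy/dx1 = 8/x2
Evaluate at x2 = 47.08: c1 = 8 / 47.08
c1 = 0.1699

0.1699


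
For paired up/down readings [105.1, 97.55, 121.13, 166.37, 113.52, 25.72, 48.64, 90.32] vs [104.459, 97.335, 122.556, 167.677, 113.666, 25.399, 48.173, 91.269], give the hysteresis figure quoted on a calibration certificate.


|105.1 - 104.459| = 0.6410
|97.55 - 97.335| = 0.2150
|121.13 - 122.556| = 1.4260
|166.37 - 167.677| = 1.3070
|113.52 - 113.666| = 0.1460
|25.72 - 25.399| = 0.3210
|48.64 - 48.173| = 0.4670
|90.32 - 91.269| = 0.9490
hysteresis = max(diffs) = 1.4260

1.4260


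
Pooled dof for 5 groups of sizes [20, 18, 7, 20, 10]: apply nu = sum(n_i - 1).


nu = sum_i (n_i - 1)
nu = ((20 - 1) + (18 - 1) + (7 - 1) + (20 - 1) + (10 - 1))
nu = 19 + 17 + 6 + 19 + 9
nu = 70

70


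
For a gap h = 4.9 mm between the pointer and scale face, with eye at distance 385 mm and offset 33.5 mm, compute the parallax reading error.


error = h * offset / d
= 4.9 * 33.5 / 385
= 0.4264

0.4264


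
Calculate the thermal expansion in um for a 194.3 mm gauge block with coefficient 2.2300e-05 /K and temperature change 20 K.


dL = L * alpha * dT
= 194.3 * 2.2300e-05 * 20
= 0.0866578 mm
dL_um = 0.0866578 * 1000 = 86.6578 um

86.6578


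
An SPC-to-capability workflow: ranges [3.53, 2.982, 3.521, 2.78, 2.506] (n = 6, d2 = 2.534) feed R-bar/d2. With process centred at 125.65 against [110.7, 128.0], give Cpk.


R_bar = (3.53 + 2.982 + 3.521 + 2.78 + 2.506) / 5 = 3.0638
sigma = R_bar / d2 = 3.0638 / 2.534 = 1.2090766
Cp = (USL - LSL)/(6*sigma) = (128.0 - 110.7)/(6*1.2090766) = 2.3847
Cpu = (128.0 - 125.65)/(3*1.2090766) = 0.6479
Cpl = (125.65 - 110.7)/(3*1.2090766) = 4.1216
Cpk = min(Cpu, Cpl) = 0.6479

0.6479


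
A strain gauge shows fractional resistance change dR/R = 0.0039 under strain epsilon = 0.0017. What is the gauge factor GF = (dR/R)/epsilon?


GF = (dR/R) / epsilon
= 0.0039 / 0.0017
= 2.2941

2.2941


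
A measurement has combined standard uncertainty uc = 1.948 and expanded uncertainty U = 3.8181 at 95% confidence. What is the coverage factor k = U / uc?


k = U / uc
k = 3.8181 / 1.948
k = 1.96

1.96


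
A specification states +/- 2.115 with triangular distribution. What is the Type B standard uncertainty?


u_B = half_width / sqrt(6)
u_B = 2.115 / 2.4494897
u_B = 0.8634

0.8634


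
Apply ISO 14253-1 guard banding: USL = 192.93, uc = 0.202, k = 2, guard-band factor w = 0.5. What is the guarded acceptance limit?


U = k * uc = 2 * 0.202 = 0.404
guard band g = w * U = 0.5 * 0.404 = 0.202
AL = USL - g = 192.93 - 0.202
AL = 192.7280

192.7280


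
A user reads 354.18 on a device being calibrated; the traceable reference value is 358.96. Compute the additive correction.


Correction = standard - reading
= 358.96 - 354.18
= 4.7800

4.7800


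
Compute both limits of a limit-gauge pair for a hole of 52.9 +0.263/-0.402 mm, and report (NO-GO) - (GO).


GO = nominal - lower_tol (smallest hole = maximum material condition)
GO = 52.9 - 0.402 = 52.498
NO-GO = nominal + upper_tol (largest hole = least material condition)
NO-GO = 52.9 + 0.263 = 53.163
spread = NO-GO - GO = 53.163 - 52.498 = 0.6650

0.6650


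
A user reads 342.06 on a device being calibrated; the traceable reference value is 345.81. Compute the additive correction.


Correction = standard - reading
= 345.81 - 342.06
= 3.7500

3.7500


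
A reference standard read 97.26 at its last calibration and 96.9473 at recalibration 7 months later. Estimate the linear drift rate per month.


rate = (v2 - v1) / months
= (96.9473 - 97.26) / 7
= -0.3127 / 7
= -0.0447

-0.0447


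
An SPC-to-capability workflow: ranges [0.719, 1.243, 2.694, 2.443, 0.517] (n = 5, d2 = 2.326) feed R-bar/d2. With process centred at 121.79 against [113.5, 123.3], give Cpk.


R_bar = (0.719 + 1.243 + 2.694 + 2.443 + 0.517) / 5 = 1.5232
sigma = R_bar / d2 = 1.5232 / 2.326 = 0.65485813
Cp = (USL - LSL)/(6*sigma) = (123.3 - 113.5)/(6*0.65485813) = 2.4942
Cpu = (123.3 - 121.79)/(3*0.65485813) = 0.7686
Cpl = (121.79 - 113.5)/(3*0.65485813) = 4.2197
Cpk = min(Cpu, Cpl) = 0.7686

0.7686


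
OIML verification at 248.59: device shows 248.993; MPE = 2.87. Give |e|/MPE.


e = indication - reference = 248.993 - 248.59 = 0.4030
|e| = 0.4030
ratio = |e| / MPE = 0.4030 / 2.87
ratio = 0.1404

0.1404


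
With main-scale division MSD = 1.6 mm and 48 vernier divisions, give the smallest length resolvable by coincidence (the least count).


LC = MSD / n_div
= 1.6 / 48
= 0.0333

0.0333


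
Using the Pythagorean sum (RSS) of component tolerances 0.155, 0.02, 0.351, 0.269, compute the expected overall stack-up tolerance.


RSS = sqrt(0.155^2 + 0.02^2 + 0.351^2 + 0.269^2)
= sqrt(0.219987)
= 0.4690

0.4690


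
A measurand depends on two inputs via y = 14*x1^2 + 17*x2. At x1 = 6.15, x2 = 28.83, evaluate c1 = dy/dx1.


y = 14*x1^2 + 17*x2
dy/dx1 = 2*14*x1
Evaluate at x1 = 6.15: c1 = 28 * 6.15
c1 = 172.2000

172.2000


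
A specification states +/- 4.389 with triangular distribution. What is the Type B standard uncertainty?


u_B = half_width / sqrt(6)
u_B = 4.389 / 2.4494897
u_B = 1.7918

1.7918


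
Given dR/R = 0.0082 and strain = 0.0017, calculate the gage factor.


GF = (dR/R) / epsilon
= 0.0082 / 0.0017
= 4.8235

4.8235


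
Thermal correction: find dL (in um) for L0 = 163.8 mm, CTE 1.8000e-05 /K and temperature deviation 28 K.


dL = L * alpha * dT
= 163.8 * 1.8000e-05 * 28
= 0.0825552 mm
dL_um = 0.0825552 * 1000 = 82.5552 um

82.5552


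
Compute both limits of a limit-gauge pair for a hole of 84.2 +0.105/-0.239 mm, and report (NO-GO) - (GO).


GO = nominal - lower_tol (smallest hole = maximum material condition)
GO = 84.2 - 0.239 = 83.961
NO-GO = nominal + upper_tol (largest hole = least material condition)
NO-GO = 84.2 + 0.105 = 84.305
spread = NO-GO - GO = 84.305 - 83.961 = 0.3440

0.3440


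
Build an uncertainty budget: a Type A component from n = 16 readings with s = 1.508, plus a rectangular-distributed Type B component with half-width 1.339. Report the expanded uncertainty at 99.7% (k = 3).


u_A = s / sqrt(n) = 1.508 / sqrt(16) = 0.377
u_B = half_width / sqrt(3) = 1.339 / sqrt(3) = 0.77307201
uc = sqrt(u_A^2 + u_B^2) = sqrt(0.377^2 + 0.77307201^2) = 0.86009844
U = k * uc = 3 * 0.86009844
U = 2.5803

2.5803


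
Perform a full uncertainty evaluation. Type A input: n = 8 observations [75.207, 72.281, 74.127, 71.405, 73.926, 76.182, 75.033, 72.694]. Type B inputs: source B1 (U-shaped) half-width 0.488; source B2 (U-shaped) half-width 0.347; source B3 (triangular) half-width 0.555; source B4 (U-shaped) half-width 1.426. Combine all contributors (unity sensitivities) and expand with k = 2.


mean = (75.207 + 72.281 + 74.127 + 71.405 + 73.926 + 76.182 + 75.033 + 72.694) / 8 = 73.856875
s = sqrt(sum((x - mean)^2)/(n-1)) = 1.6273296
u_A = s / sqrt(n) = 1.6273296 / sqrt(8) = 0.5753479
u_B1 = 0.488 / sqrt(2) = 0.34506811
u_B2 = 0.347 / sqrt(2) = 0.24536605
u_B3 = 0.555 / sqrt(6) = 0.2265778
u_B4 = 1.426 / sqrt(2) = 1.0083343
uc = sqrt(0.5753479^2 + 0.34506811^2 + 0.24536605^2 + 0.2265778^2 + 1.0083343^2) = 1.2563349
U = k * uc = 2 * 1.2563349
U = 2.5127

2.5127


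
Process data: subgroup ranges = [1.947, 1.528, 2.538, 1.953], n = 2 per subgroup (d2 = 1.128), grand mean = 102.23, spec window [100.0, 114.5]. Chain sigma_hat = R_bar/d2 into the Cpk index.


R_bar = (1.947 + 1.528 + 2.538 + 1.953) / 4 = 1.9915
sigma = R_bar / d2 = 1.9915 / 1.128 = 1.7655142
Cp = (USL - LSL)/(6*sigma) = (114.5 - 100.0)/(6*1.7655142) = 1.3688
Cpu = (114.5 - 102.23)/(3*1.7655142) = 2.3166
Cpl = (102.23 - 100.0)/(3*1.7655142) = 0.4210
Cpk = min(Cpu, Cpl) = 0.4210

0.4210


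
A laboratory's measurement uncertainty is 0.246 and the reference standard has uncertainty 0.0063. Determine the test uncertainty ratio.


TUR = u_lab / u_ref
= 0.246 / 0.0063
= 39.0476

39.0476


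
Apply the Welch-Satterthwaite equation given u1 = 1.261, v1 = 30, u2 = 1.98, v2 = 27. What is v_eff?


uc = sqrt(u1^2 + u2^2) = sqrt(1.261^2 + 1.98^2) = 2.3474499
v_eff = uc^4 / (u1^4/v1 + u2^4/v2)
= 2.3474499^4 / (1.261^4/30 + 1.98^4/27)
= 30.365842 / 0.65352491
v_eff = 46.4647

46.4647


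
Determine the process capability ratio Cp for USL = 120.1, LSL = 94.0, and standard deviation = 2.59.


Cp = (USL - LSL) / (6 * sigma)
= (120.1 - 94.0) / (6 * 2.59)
= 26.1000 / 15.5400
= 1.6795

1.6795


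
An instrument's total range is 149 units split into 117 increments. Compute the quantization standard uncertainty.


resolution = range / divisions
resolution = 149 / 117 = 1.2735043
u_res = resolution / (2*sqrt(3))
u_res = 1.2735043 / 3.4641016
u_res = 0.3676

0.3676


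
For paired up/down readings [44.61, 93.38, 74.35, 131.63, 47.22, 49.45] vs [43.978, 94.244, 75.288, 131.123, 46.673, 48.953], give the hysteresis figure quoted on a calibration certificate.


|44.61 - 43.978| = 0.6320
|93.38 - 94.244| = 0.8640
|74.35 - 75.288| = 0.9380
|131.63 - 131.123| = 0.5070
|47.22 - 46.673| = 0.5470
|49.45 - 48.953| = 0.4970
hysteresis = max(diffs) = 0.9380

0.9380


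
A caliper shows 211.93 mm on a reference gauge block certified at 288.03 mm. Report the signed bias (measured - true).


Systematic error = measured - true
= 211.93 - 288.03
= -76.1000

-76.1000


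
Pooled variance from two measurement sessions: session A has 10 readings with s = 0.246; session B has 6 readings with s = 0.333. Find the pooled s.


s_p = sqrt(((n1-1)*s1^2 + (n2-1)*s2^2) / (n1+n2-2))
numerator = (10-1)*0.246^2 + (6-1)*0.333^2 = 0.544644 + 0.554445 = 1.099089
denominator = 10 + 6 - 2 = 14
s_p^2 = 1.099089 / 14 = 0.078506357
s_p = sqrt(0.078506357) = 0.2802

0.2802


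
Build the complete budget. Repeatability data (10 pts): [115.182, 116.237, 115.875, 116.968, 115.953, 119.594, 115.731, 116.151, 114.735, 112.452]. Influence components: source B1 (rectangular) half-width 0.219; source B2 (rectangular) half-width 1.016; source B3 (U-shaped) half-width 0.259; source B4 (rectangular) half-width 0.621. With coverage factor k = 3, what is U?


mean = (115.182 + 116.237 + 115.875 + 116.968 + 115.953 + 119.594 + 115.731 + 116.151 + 114.735 + 112.452) / 10 = 115.8878
s = sqrt(sum((x - mean)^2)/(n-1)) = 1.7874498
u_A = s / sqrt(n) = 1.7874498 / sqrt(10) = 0.56524126
u_B1 = 0.219 / sqrt(3) = 0.12643971
u_B2 = 1.016 / sqrt(3) = 0.58658787
u_B3 = 0.259 / sqrt(2) = 0.18314066
u_B4 = 0.621 / sqrt(3) = 0.35853452
uc = sqrt(0.56524126^2 + 0.12643971^2 + 0.58658787^2 + 0.18314066^2 + 0.35853452^2) = 0.91741894
U = k * uc = 3 * 0.91741894
U = 2.7523

2.7523


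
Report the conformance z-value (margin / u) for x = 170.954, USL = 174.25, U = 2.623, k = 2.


u = U / k = 2.623 / 2 = 1.3115
margin = |USL - x| = |174.25 - 170.954| = 3.296
z = margin / u = 3.296 / 1.3115
z = 2.5132

2.5132


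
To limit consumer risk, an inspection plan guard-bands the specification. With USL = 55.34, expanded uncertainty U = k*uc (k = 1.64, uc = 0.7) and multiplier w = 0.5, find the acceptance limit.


U = k * uc = 1.64 * 0.7 = 1.148
guard band g = w * U = 0.5 * 1.148 = 0.574
AL = USL - g = 55.34 - 0.574
AL = 54.7660

54.7660


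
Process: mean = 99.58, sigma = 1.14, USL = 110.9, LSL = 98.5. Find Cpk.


Cpu = (USL - mean) / (3*sigma) = (110.9 - 99.58) / (3*1.14) = 3.3099
Cpl = (mean - LSL) / (3*sigma) = (99.58 - 98.5) / (3*1.14) = 0.3158
Cpk = min(Cpu, Cpl) = 0.3158

0.3158


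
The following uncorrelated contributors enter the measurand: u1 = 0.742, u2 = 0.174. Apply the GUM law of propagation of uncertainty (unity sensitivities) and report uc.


uc = sqrt(0.742^2 + 0.174^2)
uc = sqrt(0.58084)
uc = 0.7621

0.7621


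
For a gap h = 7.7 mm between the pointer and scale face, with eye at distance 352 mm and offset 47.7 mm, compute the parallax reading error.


error = h * offset / d
= 7.7 * 47.7 / 352
= 1.0434

1.0434


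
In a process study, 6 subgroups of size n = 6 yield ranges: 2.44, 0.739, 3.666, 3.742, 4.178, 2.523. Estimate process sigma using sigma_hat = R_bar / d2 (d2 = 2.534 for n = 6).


R_bar = (2.44 + 0.739 + 3.666 + 3.742 + 4.178 + 2.523) / 6
R_bar = 17.288 / 6 = 2.8813333
sigma_hat = R_bar / d2 = 2.8813333 / 2.534 = 1.1371

1.1371


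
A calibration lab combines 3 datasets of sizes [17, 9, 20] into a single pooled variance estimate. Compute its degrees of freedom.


nu = sum_i (n_i - 1)
nu = ((17 - 1) + (9 - 1) + (20 - 1))
nu = 16 + 8 + 19
nu = 43

43


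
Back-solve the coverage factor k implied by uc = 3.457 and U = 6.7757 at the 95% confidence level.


k = U / uc
k = 6.7757 / 3.457
k = 1.96

1.96


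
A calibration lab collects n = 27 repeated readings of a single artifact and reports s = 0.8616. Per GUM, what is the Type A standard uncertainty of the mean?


u_A = s / sqrt(n)
u_A = 0.8616 / sqrt(27)
u_A = 0.8616 / 5.1961524
u_A = 0.1658

0.1658


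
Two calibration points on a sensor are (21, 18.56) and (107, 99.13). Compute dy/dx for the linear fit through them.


slope = (y2 - y1) / (x2 - x1)
= (99.13 - 18.56) / (107 - 21)
= 80.5700 / 86
= 0.9369

0.9369


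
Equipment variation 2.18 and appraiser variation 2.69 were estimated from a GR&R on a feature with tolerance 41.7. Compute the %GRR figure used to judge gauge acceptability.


GRR = sqrt(EV^2 + AV^2) = sqrt(2.18^2 + 2.69^2) = 3.4624413
%GRR = GRR / tol * 100 = 3.4624413 / 41.7 * 100
%GRR = 8.3032

8.3032


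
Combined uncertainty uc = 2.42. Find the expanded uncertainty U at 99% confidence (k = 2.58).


U = k * uc
U = 2.58 * 2.42
U = 6.2436

6.2436


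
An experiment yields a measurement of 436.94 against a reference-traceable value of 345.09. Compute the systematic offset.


Systematic error = measured - true
= 436.94 - 345.09
= 91.8500

91.8500


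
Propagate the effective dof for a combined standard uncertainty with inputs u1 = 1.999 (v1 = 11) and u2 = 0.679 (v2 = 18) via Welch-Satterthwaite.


uc = sqrt(u1^2 + u2^2) = sqrt(1.999^2 + 0.679^2) = 2.1111708
v_eff = uc^4 / (u1^4/v1 + u2^4/v2)
= 2.1111708^4 / (1.999^4/11 + 0.679^4/18)
= 19.865225 / 1.4634474
v_eff = 13.5743

13.5743


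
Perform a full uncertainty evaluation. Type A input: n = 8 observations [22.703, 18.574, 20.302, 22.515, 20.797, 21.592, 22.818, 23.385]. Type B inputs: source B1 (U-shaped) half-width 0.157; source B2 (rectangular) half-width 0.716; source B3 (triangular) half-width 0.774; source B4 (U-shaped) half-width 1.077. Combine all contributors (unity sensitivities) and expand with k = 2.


mean = (22.703 + 18.574 + 20.302 + 22.515 + 20.797 + 21.592 + 22.818 + 23.385) / 8 = 21.58575
s = sqrt(sum((x - mean)^2)/(n-1)) = 1.6128197
u_A = s / sqrt(n) = 1.6128197 / sqrt(8) = 0.57021787
u_B1 = 0.157 / sqrt(2) = 0.11101576
u_B2 = 0.716 / sqrt(3) = 0.41338279
u_B3 = 0.774 / sqrt(6) = 0.31598418
u_B4 = 1.077 / sqrt(2) = 0.761554
uc = sqrt(0.57021787^2 + 0.11101576^2 + 0.41338279^2 + 0.31598418^2 + 0.761554^2) = 1.0900315
U = k * uc = 2 * 1.0900315
U = 2.1801

2.1801


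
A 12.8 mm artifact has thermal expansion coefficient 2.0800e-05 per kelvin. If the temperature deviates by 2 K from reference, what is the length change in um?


dL = L * alpha * dT
= 12.8 * 2.0800e-05 * 2
= 5.3250000e-04 mm
dL_um = 5.3250000e-04 * 1000 = 0.5325 um

0.5325


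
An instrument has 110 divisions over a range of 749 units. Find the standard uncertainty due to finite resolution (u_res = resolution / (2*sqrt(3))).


resolution = range / divisions
resolution = 749 / 110 = 6.8090909
u_res = resolution / (2*sqrt(3))
u_res = 6.8090909 / 3.4641016
u_res = 1.9656

1.9656


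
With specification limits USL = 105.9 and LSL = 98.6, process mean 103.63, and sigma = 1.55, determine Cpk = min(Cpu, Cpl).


Cpu = (USL - mean) / (3*sigma) = (105.9 - 103.63) / (3*1.55) = 0.4882
Cpl = (mean - LSL) / (3*sigma) = (103.63 - 98.6) / (3*1.55) = 1.0817
Cpk = min(Cpu, Cpl) = 0.4882

0.4882


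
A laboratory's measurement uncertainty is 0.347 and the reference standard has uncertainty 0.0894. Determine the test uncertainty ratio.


TUR = u_lab / u_ref
= 0.347 / 0.0894
= 3.8814

3.8814


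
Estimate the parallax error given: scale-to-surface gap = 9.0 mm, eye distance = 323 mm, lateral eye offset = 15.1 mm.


error = h * offset / d
= 9.0 * 15.1 / 323
= 0.4207

0.4207


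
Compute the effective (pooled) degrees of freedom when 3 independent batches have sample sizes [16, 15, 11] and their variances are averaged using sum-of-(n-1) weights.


nu = sum_i (n_i - 1)
nu = ((16 - 1) + (15 - 1) + (11 - 1))
nu = 15 + 14 + 10
nu = 39

39


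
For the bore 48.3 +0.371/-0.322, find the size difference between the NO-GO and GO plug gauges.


GO = nominal - lower_tol (smallest hole = maximum material condition)
GO = 48.3 - 0.322 = 47.978
NO-GO = nominal + upper_tol (largest hole = least material condition)
NO-GO = 48.3 + 0.371 = 48.671
spread = NO-GO - GO = 48.671 - 47.978 = 0.6930

0.6930


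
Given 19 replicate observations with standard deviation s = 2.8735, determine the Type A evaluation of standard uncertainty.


u_A = s / sqrt(n)
u_A = 2.8735 / sqrt(19)
u_A = 2.8735 / 4.3588989
u_A = 0.6592

0.6592


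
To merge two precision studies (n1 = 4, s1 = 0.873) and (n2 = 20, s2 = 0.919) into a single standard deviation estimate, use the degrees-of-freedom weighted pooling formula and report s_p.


s_p = sqrt(((n1-1)*s1^2 + (n2-1)*s2^2) / (n1+n2-2))
numerator = (4-1)*0.873^2 + (20-1)*0.919^2 = 2.286387 + 16.046659 = 18.333046
denominator = 4 + 20 - 2 = 22
s_p^2 = 18.333046 / 22 = 0.83332027
s_p = sqrt(0.83332027) = 0.9129

0.9129


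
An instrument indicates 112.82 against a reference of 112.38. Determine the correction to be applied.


Correction = standard - reading
= 112.38 - 112.82
= -0.4400

-0.4400


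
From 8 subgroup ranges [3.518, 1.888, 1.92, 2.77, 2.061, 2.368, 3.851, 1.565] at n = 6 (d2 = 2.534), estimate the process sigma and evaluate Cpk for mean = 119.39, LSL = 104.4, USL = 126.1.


R_bar = (3.518 + 1.888 + 1.92 + 2.77 + 2.061 + 2.368 + 3.851 + 1.565) / 8 = 2.492625
sigma = R_bar / d2 = 2.492625 / 2.534 = 0.98367206
Cp = (USL - LSL)/(6*sigma) = (126.1 - 104.4)/(6*0.98367206) = 3.6767
Cpu = (126.1 - 119.39)/(3*0.98367206) = 2.2738
Cpl = (119.39 - 104.4)/(3*0.98367206) = 5.0796
Cpk = min(Cpu, Cpl) = 2.2738

2.2738


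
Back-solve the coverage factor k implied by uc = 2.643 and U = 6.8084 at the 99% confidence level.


k = U / uc
k = 6.8084 / 2.643
k = 2.576

2.576


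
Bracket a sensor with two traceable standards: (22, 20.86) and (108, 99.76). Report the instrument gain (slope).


slope = (y2 - y1) / (x2 - x1)
= (99.76 - 20.86) / (108 - 22)
= 78.9000 / 86
= 0.9174

0.9174


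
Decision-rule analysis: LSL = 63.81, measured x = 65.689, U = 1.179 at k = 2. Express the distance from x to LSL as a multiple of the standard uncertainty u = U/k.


u = U / k = 1.179 / 2 = 0.5895
margin = |LSL - x| = |63.81 - 65.689| = 1.879
z = margin / u = 1.879 / 0.5895
z = 3.1874

3.1874


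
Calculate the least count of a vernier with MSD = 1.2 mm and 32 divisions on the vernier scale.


LC = MSD / n_div
= 1.2 / 32
= 0.0375

0.0375


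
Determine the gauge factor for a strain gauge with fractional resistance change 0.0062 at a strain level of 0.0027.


GF = (dR/R) / epsilon
= 0.0062 / 0.0027
= 2.2963

2.2963


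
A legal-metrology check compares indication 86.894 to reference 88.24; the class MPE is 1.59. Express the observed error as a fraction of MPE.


e = indication - reference = 86.894 - 88.24 = -1.3460
|e| = 1.3460
ratio = |e| / MPE = 1.3460 / 1.59
ratio = 0.8465

0.8465


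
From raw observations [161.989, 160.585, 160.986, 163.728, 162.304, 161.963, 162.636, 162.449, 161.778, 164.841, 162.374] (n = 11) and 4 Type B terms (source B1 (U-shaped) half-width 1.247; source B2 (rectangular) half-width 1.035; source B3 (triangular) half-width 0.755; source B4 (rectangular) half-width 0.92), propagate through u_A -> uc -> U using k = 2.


mean = (161.989 + 160.585 + 160.986 + 163.728 + 162.304 + 161.963 + 162.636 + 162.449 + 161.778 + 164.841 + 162.374) / 11 = 162.3302727
s = sqrt(sum((x - mean)^2)/(n-1)) = 1.1737533
u_A = s / sqrt(n) = 1.1737533 / sqrt(11) = 0.35389994
u_B1 = 1.247 / sqrt(2) = 0.88176216
u_B2 = 1.035 / sqrt(3) = 0.59755753
u_B3 = 0.755 / sqrt(6) = 0.30822746
u_B4 = 0.92 / sqrt(3) = 0.53116225
uc = sqrt(0.35389994^2 + 0.88176216^2 + 0.59755753^2 + 0.30822746^2 + 0.53116225^2) = 1.2794382
U = k * uc = 2 * 1.2794382
U = 2.5589

2.5589


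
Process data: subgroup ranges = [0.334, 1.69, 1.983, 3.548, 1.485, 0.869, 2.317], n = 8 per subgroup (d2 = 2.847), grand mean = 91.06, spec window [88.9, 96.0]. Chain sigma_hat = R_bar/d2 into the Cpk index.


R_bar = (0.334 + 1.69 + 1.983 + 3.548 + 1.485 + 0.869 + 2.317) / 7 = 1.7465714
sigma = R_bar / d2 = 1.7465714 / 2.847 = 0.61347784
Cp = (USL - LSL)/(6*sigma) = (96.0 - 88.9)/(6*0.61347784) = 1.9289
Cpu = (96.0 - 91.06)/(3*0.61347784) = 2.6842
Cpl = (91.06 - 88.9)/(3*0.61347784) = 1.1736
Cpk = min(Cpu, Cpl) = 1.1736

1.1736


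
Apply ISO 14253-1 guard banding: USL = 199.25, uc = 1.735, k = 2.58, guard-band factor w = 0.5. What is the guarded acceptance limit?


U = k * uc = 2.58 * 1.735 = 4.4763
guard band g = w * U = 0.5 * 4.4763 = 2.23815
AL = USL - g = 199.25 - 2.23815
AL = 197.0119

197.0119


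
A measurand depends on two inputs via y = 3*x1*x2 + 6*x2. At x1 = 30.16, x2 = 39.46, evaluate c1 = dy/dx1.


y = 3*x1*x2 + 6*x2
dy/dx1 = 3*x2
Evaluate at x2 = 39.46: c1 = 3 * 39.46
c1 = 118.3800

118.3800


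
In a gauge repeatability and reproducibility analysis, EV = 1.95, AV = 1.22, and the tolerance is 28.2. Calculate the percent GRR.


GRR = sqrt(EV^2 + AV^2) = sqrt(1.95^2 + 1.22^2) = 2.3001956
%GRR = GRR / tol * 100 = 2.3001956 / 28.2 * 100
%GRR = 8.1567

8.1567


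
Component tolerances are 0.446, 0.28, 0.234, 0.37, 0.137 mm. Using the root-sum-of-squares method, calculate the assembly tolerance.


RSS = sqrt(0.446^2 + 0.28^2 + 0.234^2 + 0.37^2 + 0.137^2)
= sqrt(0.487741)
= 0.6984

0.6984


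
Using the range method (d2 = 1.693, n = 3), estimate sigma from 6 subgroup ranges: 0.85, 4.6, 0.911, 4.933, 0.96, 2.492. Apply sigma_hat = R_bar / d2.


R_bar = (0.85 + 4.6 + 0.911 + 4.933 + 0.96 + 2.492) / 6
R_bar = 14.746 / 6 = 2.4576667
sigma_hat = R_bar / d2 = 2.4576667 / 1.693 = 1.4517

1.4517


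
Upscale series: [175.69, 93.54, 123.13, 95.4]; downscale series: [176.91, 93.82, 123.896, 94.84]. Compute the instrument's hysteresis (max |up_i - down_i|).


|175.69 - 176.91| = 1.2200
|93.54 - 93.82| = 0.2800
|123.13 - 123.896| = 0.7660
|95.4 - 94.84| = 0.5600
hysteresis = max(diffs) = 1.2200

1.2200


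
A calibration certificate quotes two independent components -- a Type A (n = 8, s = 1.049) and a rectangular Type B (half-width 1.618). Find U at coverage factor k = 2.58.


u_A = s / sqrt(n) = 1.049 / sqrt(8) = 0.37087751
u_B = half_width / sqrt(3) = 1.618 / sqrt(3) = 0.93415274
uc = sqrt(u_A^2 + u_B^2) = sqrt(0.37087751^2 + 0.93415274^2) = 1.0050828
U = k * uc = 2.58 * 1.0050828
U = 2.5931

2.5931


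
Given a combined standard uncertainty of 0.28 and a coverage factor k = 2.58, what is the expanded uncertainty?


U = k * uc
U = 2.58 * 0.28
U = 0.7224

0.7224


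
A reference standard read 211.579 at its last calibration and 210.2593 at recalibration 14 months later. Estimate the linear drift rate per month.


rate = (v2 - v1) / months
= (210.2593 - 211.579) / 14
= -1.3197 / 14
= -0.0943

-0.0943


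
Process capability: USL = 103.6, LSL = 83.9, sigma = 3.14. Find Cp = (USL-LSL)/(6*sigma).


Cp = (USL - LSL) / (6 * sigma)
= (103.6 - 83.9) / (6 * 3.14)
= 19.7000 / 18.8400
= 1.0456

1.0456


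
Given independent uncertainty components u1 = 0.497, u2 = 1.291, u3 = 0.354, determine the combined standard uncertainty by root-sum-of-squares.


uc = sqrt(0.497^2 + 1.291^2 + 0.354^2)
uc = sqrt(2.039006)
uc = 1.4279

1.4279


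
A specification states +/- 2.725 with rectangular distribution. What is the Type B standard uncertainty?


u_B = half_width / sqrt(3)
u_B = 2.725 / 1.7320508
u_B = 1.5733

1.5733


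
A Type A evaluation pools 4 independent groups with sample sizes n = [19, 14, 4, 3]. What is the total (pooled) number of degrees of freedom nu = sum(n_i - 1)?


nu = sum_i (n_i - 1)
nu = ((19 - 1) + (14 - 1) + (4 - 1) + (3 - 1))
nu = 18 + 13 + 3 + 2
nu = 36

36


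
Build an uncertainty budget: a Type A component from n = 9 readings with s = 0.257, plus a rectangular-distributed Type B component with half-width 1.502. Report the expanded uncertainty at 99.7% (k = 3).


u_A = s / sqrt(n) = 0.257 / sqrt(9) = 0.085666667
u_B = half_width / sqrt(3) = 1.502 / sqrt(3) = 0.8671801
uc = sqrt(u_A^2 + u_B^2) = sqrt(0.085666667^2 + 0.8671801^2) = 0.87140123
U = k * uc = 3 * 0.87140123
U = 2.6142

2.6142


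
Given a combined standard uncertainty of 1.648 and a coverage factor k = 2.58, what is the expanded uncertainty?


U = k * uc
U = 2.58 * 1.648
U = 4.2518

4.2518


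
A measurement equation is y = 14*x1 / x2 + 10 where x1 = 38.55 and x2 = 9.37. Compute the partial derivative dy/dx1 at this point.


y = 14*x1 / x2 + 10
dy/dx1 = 14/x2
Evaluate at x2 = 9.37: c1 = 14 / 9.37
c1 = 1.4941

1.4941


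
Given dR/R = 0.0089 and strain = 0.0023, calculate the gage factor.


GF = (dR/R) / epsilon
= 0.0089 / 0.0023
= 3.8696

3.8696


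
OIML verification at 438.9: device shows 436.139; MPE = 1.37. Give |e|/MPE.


e = indication - reference = 436.139 - 438.9 = -2.7610
|e| = 2.7610
ratio = |e| / MPE = 2.7610 / 1.37
ratio = 2.0153

2.0153


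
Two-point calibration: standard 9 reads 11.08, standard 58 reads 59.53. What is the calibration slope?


slope = (y2 - y1) / (x2 - x1)
= (59.53 - 11.08) / (58 - 9)
= 48.4500 / 49
= 0.9888

0.9888


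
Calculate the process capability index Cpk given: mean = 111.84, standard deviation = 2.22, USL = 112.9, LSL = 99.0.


Cpu = (USL - mean) / (3*sigma) = (112.9 - 111.84) / (3*2.22) = 0.1592
Cpl = (mean - LSL) / (3*sigma) = (111.84 - 99.0) / (3*2.22) = 1.9279
Cpk = min(Cpu, Cpl) = 0.1592

0.1592


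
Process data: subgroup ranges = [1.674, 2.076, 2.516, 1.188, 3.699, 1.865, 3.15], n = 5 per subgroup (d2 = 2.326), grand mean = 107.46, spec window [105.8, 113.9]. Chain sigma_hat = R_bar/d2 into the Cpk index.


R_bar = (1.674 + 2.076 + 2.516 + 1.188 + 3.699 + 1.865 + 3.15) / 7 = 2.3097143
sigma = R_bar / d2 = 2.3097143 / 2.326 = 0.99299841
Cp = (USL - LSL)/(6*sigma) = (113.9 - 105.8)/(6*0.99299841) = 1.3595
Cpu = (113.9 - 107.46)/(3*0.99299841) = 2.1618
Cpl = (107.46 - 105.8)/(3*0.99299841) = 0.5572
Cpk = min(Cpu, Cpl) = 0.5572

0.5572


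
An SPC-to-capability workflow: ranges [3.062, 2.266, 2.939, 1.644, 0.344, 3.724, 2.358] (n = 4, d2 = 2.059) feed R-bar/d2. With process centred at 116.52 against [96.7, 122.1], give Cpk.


R_bar = (3.062 + 2.266 + 2.939 + 1.644 + 0.344 + 3.724 + 2.358) / 7 = 2.3338571
sigma = R_bar / d2 = 2.3338571 / 2.059 = 1.1334906
Cp = (USL - LSL)/(6*sigma) = (122.1 - 96.7)/(6*1.1334906) = 3.7348
Cpu = (122.1 - 116.52)/(3*1.1334906) = 1.6409
Cpl = (116.52 - 96.7)/(3*1.1334906) = 5.8286
Cpk = min(Cpu, Cpl) = 1.6409

1.6409


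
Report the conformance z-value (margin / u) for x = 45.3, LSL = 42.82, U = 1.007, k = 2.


u = U / k = 1.007 / 2 = 0.5035
margin = |LSL - x| = |42.82 - 45.3| = 2.48
z = margin / u = 2.48 / 0.5035
z = 4.9255

4.9255


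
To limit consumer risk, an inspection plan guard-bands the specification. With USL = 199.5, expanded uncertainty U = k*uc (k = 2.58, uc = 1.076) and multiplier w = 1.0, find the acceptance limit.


U = k * uc = 2.58 * 1.076 = 2.77608
guard band g = w * U = 1.0 * 2.77608 = 2.77608
AL = USL - g = 199.5 - 2.77608
AL = 196.7239

196.7239


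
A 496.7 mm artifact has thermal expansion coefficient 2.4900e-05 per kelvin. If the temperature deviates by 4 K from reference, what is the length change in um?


dL = L * alpha * dT
= 496.7 * 2.4900e-05 * 4
= 0.0494713 mm
dL_um = 0.0494713 * 1000 = 49.4713 um

49.4713


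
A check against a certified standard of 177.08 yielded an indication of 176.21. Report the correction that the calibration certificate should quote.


Correction = standard - reading
= 177.08 - 176.21
= 0.8700

0.8700


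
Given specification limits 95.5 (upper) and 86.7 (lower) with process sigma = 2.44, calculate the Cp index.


Cp = (USL - LSL) / (6 * sigma)
= (95.5 - 86.7) / (6 * 2.44)
= 8.8000 / 14.6400
= 0.6011

0.6011


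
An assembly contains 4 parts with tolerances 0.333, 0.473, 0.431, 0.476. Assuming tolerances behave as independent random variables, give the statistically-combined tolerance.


RSS = sqrt(0.333^2 + 0.473^2 + 0.431^2 + 0.476^2)
= sqrt(0.746955)
= 0.8643

0.8643


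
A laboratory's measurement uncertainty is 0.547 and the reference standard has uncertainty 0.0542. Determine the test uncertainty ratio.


TUR = u_lab / u_ref
= 0.547 / 0.0542
= 10.0923

10.0923


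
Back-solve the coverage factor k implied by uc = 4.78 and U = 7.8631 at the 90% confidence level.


k = U / uc
k = 7.8631 / 4.78
k = 1.645

1.645


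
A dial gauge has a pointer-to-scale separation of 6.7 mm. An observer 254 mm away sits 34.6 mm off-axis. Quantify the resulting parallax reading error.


error = h * offset / d
= 6.7 * 34.6 / 254
= 0.9127

0.9127


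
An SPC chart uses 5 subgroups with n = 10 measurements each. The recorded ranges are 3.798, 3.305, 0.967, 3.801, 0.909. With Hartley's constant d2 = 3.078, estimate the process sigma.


R_bar = (3.798 + 3.305 + 0.967 + 3.801 + 0.909) / 5
R_bar = 12.78 / 5 = 2.556
sigma_hat = R_bar / d2 = 2.556 / 3.078 = 0.8304

0.8304


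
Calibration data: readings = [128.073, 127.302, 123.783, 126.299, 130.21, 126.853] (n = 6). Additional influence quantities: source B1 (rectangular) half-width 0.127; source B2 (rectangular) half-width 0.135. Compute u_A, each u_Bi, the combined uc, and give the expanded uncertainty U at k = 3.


mean = (128.073 + 127.302 + 123.783 + 126.299 + 130.21 + 126.853) / 6 = 127.0866667
s = sqrt(sum((x - mean)^2)/(n-1)) = 2.1148837
u_A = s / sqrt(n) = 2.1148837 / sqrt(6) = 0.86339766
u_B1 = 0.127 / sqrt(3) = 0.073323484
u_B2 = 0.135 / sqrt(3) = 0.077942286
uc = sqrt(0.86339766^2 + 0.073323484^2 + 0.077942286^2) = 0.87000394
U = k * uc = 3 * 0.87000394
U = 2.6100

2.6100


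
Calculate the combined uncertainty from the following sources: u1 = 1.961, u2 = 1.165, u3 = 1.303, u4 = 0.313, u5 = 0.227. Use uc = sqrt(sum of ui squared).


uc = sqrt(1.961^2 + 1.165^2 + 1.303^2 + 0.313^2 + 0.227^2)
uc = sqrt(7.050053)
uc = 2.6552

2.6552


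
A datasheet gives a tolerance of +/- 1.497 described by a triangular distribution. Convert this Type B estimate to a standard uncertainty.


u_B = half_width / sqrt(6)
u_B = 1.497 / 2.4494897
u_B = 0.6111

0.6111


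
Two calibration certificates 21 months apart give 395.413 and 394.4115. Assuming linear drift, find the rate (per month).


rate = (v2 - v1) / months
= (394.4115 - 395.413) / 21
= -1.0015 / 21
= -0.0477

-0.0477


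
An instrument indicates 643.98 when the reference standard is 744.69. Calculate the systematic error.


Systematic error = measured - true
= 643.98 - 744.69
= -100.7100

-100.7100


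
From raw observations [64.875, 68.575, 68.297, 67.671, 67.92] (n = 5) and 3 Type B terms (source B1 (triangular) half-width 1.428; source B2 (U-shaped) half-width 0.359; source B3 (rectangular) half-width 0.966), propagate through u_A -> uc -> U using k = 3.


mean = (64.875 + 68.575 + 68.297 + 67.671 + 67.92) / 5 = 67.4676
s = sqrt(sum((x - mean)^2)/(n-1)) = 1.4901217
u_A = s / sqrt(n) = 1.4901217 / sqrt(5) = 0.66640268
u_B1 = 1.428 / sqrt(6) = 0.58297856
u_B2 = 0.359 / sqrt(2) = 0.25385133
u_B3 = 0.966 / sqrt(3) = 0.55772036
uc = sqrt(0.66640268^2 + 0.58297856^2 + 0.25385133^2 + 0.55772036^2) = 1.0767772
U = k * uc = 3 * 1.0767772
U = 3.2303

3.2303


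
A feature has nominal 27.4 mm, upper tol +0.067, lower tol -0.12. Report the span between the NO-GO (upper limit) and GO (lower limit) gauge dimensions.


GO = nominal - lower_tol (smallest hole = maximum material condition)
GO = 27.4 - 0.12 = 27.28
NO-GO = nominal + upper_tol (largest hole = least material condition)
NO-GO = 27.4 + 0.067 = 27.467
spread = NO-GO - GO = 27.467 - 27.28 = 0.1870

0.1870


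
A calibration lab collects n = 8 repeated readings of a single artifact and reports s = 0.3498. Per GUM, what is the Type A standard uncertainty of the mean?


u_A = s / sqrt(n)
u_A = 0.3498 / sqrt(8)
u_A = 0.3498 / 2.8284271
u_A = 0.1237

0.1237


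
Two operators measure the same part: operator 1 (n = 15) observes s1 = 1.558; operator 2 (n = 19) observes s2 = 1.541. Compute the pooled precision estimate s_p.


s_p = sqrt(((n1-1)*s1^2 + (n2-1)*s2^2) / (n1+n2-2))
numerator = (15-1)*1.558^2 + (19-1)*1.541^2 = 33.983096 + 42.744258 = 76.727354
denominator = 15 + 19 - 2 = 32
s_p^2 = 76.727354 / 32 = 2.3977298
s_p = sqrt(2.3977298) = 1.5485

1.5485


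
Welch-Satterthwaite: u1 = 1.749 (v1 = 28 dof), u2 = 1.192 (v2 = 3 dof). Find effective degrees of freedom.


uc = sqrt(u1^2 + u2^2) = sqrt(1.749^2 + 1.192^2) = 2.1165692
v_eff = uc^4 / (u1^4/v1 + u2^4/v2)
= 2.1165692^4 / (1.749^4/28 + 1.192^4/3)
= 20.069192 / 1.0071475
v_eff = 19.9268

19.9268


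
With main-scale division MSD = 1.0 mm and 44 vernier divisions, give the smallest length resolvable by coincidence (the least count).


LC = MSD / n_div
= 1.0 / 44
= 0.0227

0.0227


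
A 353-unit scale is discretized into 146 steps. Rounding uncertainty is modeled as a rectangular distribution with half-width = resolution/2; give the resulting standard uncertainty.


resolution = range / divisions
resolution = 353 / 146 = 2.4178082
u_res = resolution / (2*sqrt(3))
u_res = 2.4178082 / 3.4641016
u_res = 0.6980

0.6980


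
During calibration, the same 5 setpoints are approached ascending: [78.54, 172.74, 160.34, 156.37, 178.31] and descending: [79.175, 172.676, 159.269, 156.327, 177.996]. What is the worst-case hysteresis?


|78.54 - 79.175| = 0.6350
|172.74 - 172.676| = 0.0640
|160.34 - 159.269| = 1.0710
|156.37 - 156.327| = 0.0430
|178.31 - 177.996| = 0.3140
hysteresis = max(diffs) = 1.0710

1.0710


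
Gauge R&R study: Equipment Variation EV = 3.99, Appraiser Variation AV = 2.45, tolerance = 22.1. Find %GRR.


GRR = sqrt(EV^2 + AV^2) = sqrt(3.99^2 + 2.45^2) = 4.6821576
%GRR = GRR / tol * 100 = 4.6821576 / 22.1 * 100
%GRR = 21.1862

21.1862


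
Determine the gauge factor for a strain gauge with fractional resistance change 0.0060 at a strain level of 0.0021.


GF = (dR/R) / epsilon
= 0.0060 / 0.0021
= 2.8571

2.8571


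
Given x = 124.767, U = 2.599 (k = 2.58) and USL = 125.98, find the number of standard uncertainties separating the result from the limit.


u = U / k = 2.599 / 2.58 = 1.0073643
margin = |USL - x| = |125.98 - 124.767| = 1.213
z = margin / u = 1.213 / 1.0073643
z = 1.2041

1.2041


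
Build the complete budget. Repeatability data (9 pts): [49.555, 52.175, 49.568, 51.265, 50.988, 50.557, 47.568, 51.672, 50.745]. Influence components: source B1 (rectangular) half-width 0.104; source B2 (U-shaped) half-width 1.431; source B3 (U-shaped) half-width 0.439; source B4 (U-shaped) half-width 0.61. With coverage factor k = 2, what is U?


mean = (49.555 + 52.175 + 49.568 + 51.265 + 50.988 + 50.557 + 47.568 + 51.672 + 50.745) / 9 = 50.45477778
s = sqrt(sum((x - mean)^2)/(n-1)) = 1.3877013
u_A = s / sqrt(n) = 1.3877013 / sqrt(9) = 0.4625671
u_B1 = 0.104 / sqrt(3) = 0.060044428
u_B2 = 1.431 / sqrt(2) = 1.0118698
u_B3 = 0.439 / sqrt(2) = 0.31041988
u_B4 = 0.61 / sqrt(2) = 0.43133514
uc = sqrt(0.4625671^2 + 0.060044428^2 + 1.0118698^2 + 0.31041988^2 + 0.43133514^2) = 1.2344491
U = k * uc = 2 * 1.2344491
U = 2.4689

2.4689


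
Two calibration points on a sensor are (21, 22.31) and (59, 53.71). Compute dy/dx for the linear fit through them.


slope = (y2 - y1) / (x2 - x1)
= (53.71 - 22.31) / (59 - 21)
= 31.4000 / 38
= 0.8263

0.8263


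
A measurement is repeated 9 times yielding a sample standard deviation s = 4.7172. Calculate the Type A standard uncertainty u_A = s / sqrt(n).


u_A = s / sqrt(n)
u_A = 4.7172 / sqrt(9)
u_A = 4.7172 / 3
u_A = 1.5724

1.5724


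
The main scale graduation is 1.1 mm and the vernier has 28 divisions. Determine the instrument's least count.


LC = MSD / n_div
= 1.1 / 28
= 0.0393

0.0393


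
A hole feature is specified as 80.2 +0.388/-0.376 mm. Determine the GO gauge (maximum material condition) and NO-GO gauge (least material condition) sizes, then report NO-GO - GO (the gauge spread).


GO = nominal - lower_tol (smallest hole = maximum material condition)
GO = 80.2 - 0.376 = 79.824
NO-GO = nominal + upper_tol (largest hole = least material condition)
NO-GO = 80.2 + 0.388 = 80.588
spread = NO-GO - GO = 80.588 - 79.824 = 0.7640

0.7640


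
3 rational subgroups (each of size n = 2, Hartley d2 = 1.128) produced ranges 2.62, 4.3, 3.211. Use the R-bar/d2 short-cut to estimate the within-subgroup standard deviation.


R_bar = (2.62 + 4.3 + 3.211) / 3
R_bar = 10.131 / 3 = 3.377
sigma_hat = R_bar / d2 = 3.377 / 1.128 = 2.9938

2.9938
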